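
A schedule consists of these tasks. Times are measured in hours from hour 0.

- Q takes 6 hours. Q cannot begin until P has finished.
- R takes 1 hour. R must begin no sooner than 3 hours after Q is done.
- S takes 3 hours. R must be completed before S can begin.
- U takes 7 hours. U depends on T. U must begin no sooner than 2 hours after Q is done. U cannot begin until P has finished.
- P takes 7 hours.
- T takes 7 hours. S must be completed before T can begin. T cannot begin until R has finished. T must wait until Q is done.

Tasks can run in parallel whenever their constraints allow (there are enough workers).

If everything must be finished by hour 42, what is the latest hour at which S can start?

25

U has no dependents, so it just needs to finish by hour 42. Starting by 42 − 7 = hour 35 achieves that.
T feeds into U (must start by hour 35); so T must finish by hour 35 and therefore start by hour 28.
S must finish before T (must start by hour 28). With a 3-hour duration, S must start by 28 − 3 = hour 25.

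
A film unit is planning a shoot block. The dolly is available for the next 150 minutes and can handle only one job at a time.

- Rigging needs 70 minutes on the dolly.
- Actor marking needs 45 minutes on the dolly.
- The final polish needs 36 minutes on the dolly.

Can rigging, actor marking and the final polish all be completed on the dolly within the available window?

Running back to back, the jobs need 70 + 45 + 36 = 151 minutes on the dolly.
Since 151 > 150, they cannot all fit.

No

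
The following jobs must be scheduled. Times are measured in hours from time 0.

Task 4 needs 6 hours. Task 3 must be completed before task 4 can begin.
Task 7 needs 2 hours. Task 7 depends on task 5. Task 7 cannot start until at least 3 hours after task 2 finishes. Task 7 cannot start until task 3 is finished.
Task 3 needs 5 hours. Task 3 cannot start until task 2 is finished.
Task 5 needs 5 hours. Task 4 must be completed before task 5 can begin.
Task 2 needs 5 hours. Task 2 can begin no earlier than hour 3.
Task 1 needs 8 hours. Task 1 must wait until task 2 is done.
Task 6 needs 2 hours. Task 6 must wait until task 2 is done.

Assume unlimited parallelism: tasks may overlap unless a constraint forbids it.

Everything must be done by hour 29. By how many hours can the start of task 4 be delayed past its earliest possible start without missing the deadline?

3

After its own release at hour 3, task 2 can start at hour 3 and finishes at hour 8.
After task 2 (finishes hour 8), task 3 can start at hour 8 and finishes at hour 13.
Task 4 waits on task 3 (finishes hour 13), so it starts at hour 13 and finishes at 13 + 6 = hour 19.

Working backward from the deadline:
Nothing follows task 7; the deadline of hour 29 is its only limit. It must start by 29 − 2 = hour 27.
Task 5 feeds into task 7 (must start by hour 27); so task 5 must finish by hour 27 and therefore start by hour 22.
Task 4 feeds into task 5 (must start by hour 22); so task 4 must finish by hour 22 and therefore start by hour 16.
So task 4 can start as early as hour 13 and as late as hour 16, giving 16 − 13 = 3 hours of slack.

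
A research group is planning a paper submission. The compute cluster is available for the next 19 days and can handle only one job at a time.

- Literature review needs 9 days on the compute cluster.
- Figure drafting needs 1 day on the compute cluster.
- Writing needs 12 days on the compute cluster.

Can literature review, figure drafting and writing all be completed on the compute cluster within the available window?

No

Running back to back, the jobs need 9 + 1 + 12 = 22 days on the compute cluster.
Since 22 > 19, they cannot all fit.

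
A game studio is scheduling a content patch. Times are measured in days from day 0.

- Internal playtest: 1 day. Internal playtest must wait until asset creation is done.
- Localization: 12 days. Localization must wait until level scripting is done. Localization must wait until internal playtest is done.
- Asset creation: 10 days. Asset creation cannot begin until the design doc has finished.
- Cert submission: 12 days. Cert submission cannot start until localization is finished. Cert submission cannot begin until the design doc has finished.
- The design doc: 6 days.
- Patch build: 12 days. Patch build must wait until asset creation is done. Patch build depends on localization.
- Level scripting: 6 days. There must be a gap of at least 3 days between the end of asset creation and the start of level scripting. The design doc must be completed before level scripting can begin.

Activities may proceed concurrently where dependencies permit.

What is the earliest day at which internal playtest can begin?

16

The design doc can start immediately at day 0; it finishes at day 6.
Asset creation waits on the design doc (finishes day 6), so it starts at day 6 and finishes at 6 + 10 = day 16.
Internal playtest waits on asset creation (finishes day 16), so the earliest it can start is day 16.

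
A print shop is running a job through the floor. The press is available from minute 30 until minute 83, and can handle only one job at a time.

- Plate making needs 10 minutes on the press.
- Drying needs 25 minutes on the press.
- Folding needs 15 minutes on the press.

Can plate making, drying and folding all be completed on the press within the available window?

The press window is 83 − 30 = 53 minutes.
Running back to back, the jobs need 10 + 25 + 15 = 50 minutes on the press.
Since 50 ≤ 53, they fit within the window.

Yes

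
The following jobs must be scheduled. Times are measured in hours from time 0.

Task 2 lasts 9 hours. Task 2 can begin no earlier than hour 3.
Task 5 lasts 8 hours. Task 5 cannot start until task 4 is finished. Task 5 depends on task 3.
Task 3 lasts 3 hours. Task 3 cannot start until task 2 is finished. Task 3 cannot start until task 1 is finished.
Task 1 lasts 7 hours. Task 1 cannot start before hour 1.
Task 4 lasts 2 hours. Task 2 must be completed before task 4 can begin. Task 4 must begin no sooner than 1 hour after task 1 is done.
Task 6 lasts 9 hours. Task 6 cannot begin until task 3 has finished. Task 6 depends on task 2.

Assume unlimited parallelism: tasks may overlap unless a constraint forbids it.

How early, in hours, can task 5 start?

Task 2 cannot begin until its own release at hour 3. It runs from hour 3 to 3 + 9 = hour 12.
Task 1 waits on its own release at hour 1, so it starts at hour 1 and finishes at 1 + 7 = hour 8.
For task 4: task 2 (finishes hour 12); task 1 (finishes hour 8, plus 1-hour gap → hour 9). Taking the maximum gives a start of hour 12, and it finishes at 12 + 2 = hour 14.
Task 3 has to wait for task 2 (finishes hour 12); task 1 (finishes hour 8). The latest of these is hour 12, so task 3 runs hour 12 to 12 + 3 = hour 15.
Task 5 waits on task 4 (finishes hour 14); task 3 (finishes hour 15). The latest of these is hour 15, which is the earliest task 5 can start.

15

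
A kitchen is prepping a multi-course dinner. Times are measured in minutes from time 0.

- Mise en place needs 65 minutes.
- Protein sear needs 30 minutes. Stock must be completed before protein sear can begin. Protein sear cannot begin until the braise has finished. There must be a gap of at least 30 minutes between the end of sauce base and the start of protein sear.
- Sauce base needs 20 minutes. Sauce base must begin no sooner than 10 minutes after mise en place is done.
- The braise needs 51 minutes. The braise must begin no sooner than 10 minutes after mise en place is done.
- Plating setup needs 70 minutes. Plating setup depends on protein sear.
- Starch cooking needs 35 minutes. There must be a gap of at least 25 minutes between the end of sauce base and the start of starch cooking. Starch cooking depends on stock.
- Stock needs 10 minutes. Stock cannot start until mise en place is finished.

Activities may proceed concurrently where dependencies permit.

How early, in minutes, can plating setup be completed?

Mise en place has no prerequisites, so it starts at minute 0 and finishes at minute 65.
The braise waits on mise en place (finishes minute 65, plus 10-minute gap → minute 75), so it starts at minute 75 and finishes at 75 + 51 = minute 126.
Sauce base waits on mise en place (finishes minute 65, plus 10-minute gap → minute 75), so it starts at minute 75 and finishes at 75 + 20 = minute 95.
After mise en place (finishes minute 65), stock can start at minute 65 and finishes at minute 75.
Protein sear cannot start until stock (finishes minute 75); the braise (finishes minute 126); sauce base (finishes minute 95, plus 30-minute gap → minute 125). The controlling bound is minute 126, so protein sear finishes at 126 + 30 = minute 156.
Plating setup cannot begin until protein sear (finishes minute 156). It runs from minute 156 to 156 + 70 = minute 226.

226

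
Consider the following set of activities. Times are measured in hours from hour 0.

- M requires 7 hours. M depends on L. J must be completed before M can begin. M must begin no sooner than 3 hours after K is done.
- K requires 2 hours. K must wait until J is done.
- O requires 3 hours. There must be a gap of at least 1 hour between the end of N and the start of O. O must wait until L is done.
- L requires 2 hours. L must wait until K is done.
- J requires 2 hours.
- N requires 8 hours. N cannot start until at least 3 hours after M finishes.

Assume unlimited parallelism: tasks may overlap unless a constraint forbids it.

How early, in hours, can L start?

Nothing blocks J, so it runs from hour 0 to hour 2.
K waits on J (finishes hour 2), so it starts at hour 2 and finishes at 2 + 2 = hour 4.
L waits on K (finishes hour 4), so the earliest it can start is hour 4.

4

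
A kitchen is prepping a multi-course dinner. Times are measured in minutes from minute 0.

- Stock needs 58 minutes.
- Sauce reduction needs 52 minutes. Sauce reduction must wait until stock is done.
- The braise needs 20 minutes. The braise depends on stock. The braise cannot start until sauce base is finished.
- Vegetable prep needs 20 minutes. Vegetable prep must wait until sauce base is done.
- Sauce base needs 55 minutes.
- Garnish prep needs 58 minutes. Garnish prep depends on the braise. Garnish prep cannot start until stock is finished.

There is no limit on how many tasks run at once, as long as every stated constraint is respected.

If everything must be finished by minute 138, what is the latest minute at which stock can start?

2

To finish by minute 138, garnish prep (duration 58) must start no later than minute 80.
The braise has to be done before garnish prep (must start by minute 80). That means finishing by minute 80, i.e. starting by 80 − 20 = minute 60.
Sauce reduction has no dependents, so it just needs to finish by minute 138. Starting by 138 − 52 = minute 86 achieves that.
Stock feeds the braise (must start by minute 60); sauce reduction (must start by minute 86); garnish prep (must start by minute 80). Taking the minimum, stock must finish by minute 60 and start by 60 − 58 = minute 2.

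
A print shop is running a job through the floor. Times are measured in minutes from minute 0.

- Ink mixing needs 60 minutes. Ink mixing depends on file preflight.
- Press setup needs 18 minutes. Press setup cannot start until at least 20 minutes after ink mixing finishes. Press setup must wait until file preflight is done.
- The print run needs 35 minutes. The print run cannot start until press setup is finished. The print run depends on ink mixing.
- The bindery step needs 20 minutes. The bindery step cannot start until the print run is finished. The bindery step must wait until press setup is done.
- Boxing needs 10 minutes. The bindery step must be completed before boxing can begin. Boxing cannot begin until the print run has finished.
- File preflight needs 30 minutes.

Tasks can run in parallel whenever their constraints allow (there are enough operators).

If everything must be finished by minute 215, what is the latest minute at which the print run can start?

To finish by minute 215, boxing (duration 10) must start no later than minute 205.
The bindery step must finish before boxing (must start by minute 205). With a 20-minute duration, the bindery step must start by 205 − 20 = minute 185.
The print run has several dependents: the bindery step (must start by minute 185); boxing (must start by minute 205). The earliest of those limits is minute 185, so the print run must start by 185 − 35 = minute 150.

150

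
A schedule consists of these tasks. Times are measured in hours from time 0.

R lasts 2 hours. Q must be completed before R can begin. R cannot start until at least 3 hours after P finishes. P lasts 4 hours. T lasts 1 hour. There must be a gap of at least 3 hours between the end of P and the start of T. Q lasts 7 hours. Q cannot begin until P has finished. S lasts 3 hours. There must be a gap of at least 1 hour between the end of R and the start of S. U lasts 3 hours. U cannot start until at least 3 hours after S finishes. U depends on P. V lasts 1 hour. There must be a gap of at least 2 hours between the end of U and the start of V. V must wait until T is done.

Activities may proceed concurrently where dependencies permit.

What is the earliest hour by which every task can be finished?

26

P has no prerequisites, so it starts at hour 0 and finishes at hour 4.
T waits on P (finishes hour 4, plus 3-hour gap → hour 7), so it starts at hour 7 and finishes at 7 + 1 = hour 8.
After P (finishes hour 4), Q can start at hour 4 and finishes at hour 11.
For R: Q (finishes hour 11); P (finishes hour 4, plus 3-hour gap → hour 7). Taking the maximum gives a start of hour 11, and it finishes at 11 + 2 = hour 13.
S waits on R (finishes hour 13, plus 1-hour gap → hour 14), so it starts at hour 14 and finishes at 14 + 3 = hour 17.
U cannot start until S (finishes hour 17, plus 3-hour gap → hour 20); P (finishes hour 4). The controlling bound is hour 20, so U finishes at 20 + 3 = hour 23.
V cannot start until U (finishes hour 23, plus 2-hour gap → hour 25); T (finishes hour 8). The controlling bound is hour 25, so V finishes at 25 + 1 = hour 26.
All tasks are finished once the last one completes. Finish times: P at 4, Q at 11, R at 13, S at 17, T at 8, U at 23, V at 26. The latest is hour 26.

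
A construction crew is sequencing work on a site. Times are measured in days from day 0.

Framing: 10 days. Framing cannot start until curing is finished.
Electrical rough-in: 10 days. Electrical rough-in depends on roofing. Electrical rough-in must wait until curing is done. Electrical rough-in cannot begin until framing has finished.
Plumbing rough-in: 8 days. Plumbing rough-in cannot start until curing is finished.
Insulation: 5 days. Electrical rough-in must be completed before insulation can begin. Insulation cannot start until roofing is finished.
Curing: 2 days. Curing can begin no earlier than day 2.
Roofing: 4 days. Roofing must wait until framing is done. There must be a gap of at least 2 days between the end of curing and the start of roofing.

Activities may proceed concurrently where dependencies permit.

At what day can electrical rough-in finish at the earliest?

28

Curing cannot begin until its own release at day 2. It runs from day 2 to 2 + 2 = day 4.
Framing waits on curing (finishes day 4), so it starts at day 4 and finishes at 4 + 10 = day 14.
Roofing needs all of framing (finishes day 14); curing (finishes day 4, plus 2-day gap → day 6). That puts its earliest start at day 14; it finishes at 14 + 4 = day 18.
For electrical rough-in: roofing (finishes day 18); curing (finishes day 4); framing (finishes day 14). Taking the maximum gives a start of day 18, and it finishes at 18 + 10 = day 28.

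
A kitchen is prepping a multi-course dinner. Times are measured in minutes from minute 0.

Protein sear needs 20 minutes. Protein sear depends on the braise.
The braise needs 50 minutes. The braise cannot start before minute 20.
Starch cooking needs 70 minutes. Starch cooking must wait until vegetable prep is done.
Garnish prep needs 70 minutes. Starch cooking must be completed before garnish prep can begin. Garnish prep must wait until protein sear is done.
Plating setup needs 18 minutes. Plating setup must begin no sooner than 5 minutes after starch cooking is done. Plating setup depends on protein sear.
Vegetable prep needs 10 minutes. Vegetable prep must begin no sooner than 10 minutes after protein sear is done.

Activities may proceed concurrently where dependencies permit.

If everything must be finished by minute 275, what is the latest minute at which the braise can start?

45

Plating setup has no dependents, so it just needs to finish by minute 275. Starting by 275 − 18 = minute 257 achieves that.
Nothing follows garnish prep; the deadline of minute 275 is its only limit. It must start by 275 − 70 = minute 205.
Starch cooking must finish in time for plating setup (must start by minute 257, minus 5-minute gap → minute 252); garnish prep (must start by minute 205). The tightest is minute 205, so starch cooking must start by 205 − 70 = minute 135.
Vegetable prep has to be done before starch cooking (must start by minute 135). That means finishing by minute 135, i.e. starting by 135 − 10 = minute 125.
Protein sear must finish in time for vegetable prep (must start by minute 125, minus 10-minute gap → minute 115); plating setup (must start by minute 257); garnish prep (must start by minute 205). The tightest is minute 115, so protein sear must start by 115 − 20 = minute 95.
The braise has to be done before protein sear (must start by minute 95). That means finishing by minute 95, i.e. starting by 95 − 50 = minute 45.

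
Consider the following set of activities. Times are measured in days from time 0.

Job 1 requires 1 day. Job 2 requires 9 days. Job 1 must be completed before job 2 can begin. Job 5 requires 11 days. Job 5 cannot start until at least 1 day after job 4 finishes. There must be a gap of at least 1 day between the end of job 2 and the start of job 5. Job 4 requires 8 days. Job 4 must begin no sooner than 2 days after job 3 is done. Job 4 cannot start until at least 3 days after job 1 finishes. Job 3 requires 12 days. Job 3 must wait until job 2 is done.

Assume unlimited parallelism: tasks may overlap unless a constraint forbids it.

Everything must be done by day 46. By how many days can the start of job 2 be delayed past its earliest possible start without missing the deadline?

Nothing blocks job 1, so it runs from day 0 to day 1.
Job 2 cannot begin until job 1 (finishes day 1). It runs from day 1 to 1 + 9 = day 10.

Working backward from the deadline:
Job 5 has no dependents, so it just needs to finish by day 46. Starting by 46 − 11 = day 35 achieves that.
Job 4 has to be done before job 5 (must start by day 35, minus 1-day gap → day 34). That means finishing by day 34, i.e. starting by 34 − 8 = day 26.
Job 3 must finish before job 4 (must start by day 26, minus 2-day gap → day 24). With a 12-day duration, job 3 must start by 24 − 12 = day 12.
Job 2 feeds job 3 (must start by day 12); job 5 (must start by day 35, minus 1-day gap → day 34). Taking the minimum, job 2 must finish by day 12 and start by 12 − 9 = day 3.
So job 2 can start as early as day 1 and as late as day 3, giving 3 − 1 = 2 days of slack.

2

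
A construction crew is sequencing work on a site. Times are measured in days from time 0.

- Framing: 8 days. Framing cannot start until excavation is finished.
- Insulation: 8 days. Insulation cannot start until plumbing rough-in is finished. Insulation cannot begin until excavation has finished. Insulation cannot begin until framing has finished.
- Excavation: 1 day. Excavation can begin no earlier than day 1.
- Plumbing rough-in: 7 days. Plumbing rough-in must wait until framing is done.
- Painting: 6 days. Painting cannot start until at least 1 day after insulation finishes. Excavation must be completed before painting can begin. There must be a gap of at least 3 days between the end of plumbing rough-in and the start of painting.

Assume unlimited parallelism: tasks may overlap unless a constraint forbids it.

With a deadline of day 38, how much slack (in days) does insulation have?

Excavation cannot begin until its own release at day 1. It runs from day 1 to 1 + 1 = day 2.
Framing cannot begin until excavation (finishes day 2). It runs from day 2 to 2 + 8 = day 10.
Plumbing rough-in waits on framing (finishes day 10), so it starts at day 10 and finishes at 10 + 7 = day 17.
Insulation has to wait for plumbing rough-in (finishes day 17); excavation (finishes day 2); framing (finishes day 10). The latest of these is day 17, so insulation runs day 17 to 17 + 8 = day 25.

Working backward from the deadline:
To finish by day 38, painting (duration 6) must start no later than day 32.
Insulation must finish before painting (must start by day 32, minus 1-day gap → day 31). With an 8-day duration, insulation must start by 31 − 8 = day 23.
So insulation can start as early as day 17 and as late as day 23, giving 23 − 17 = 6 days of slack.

6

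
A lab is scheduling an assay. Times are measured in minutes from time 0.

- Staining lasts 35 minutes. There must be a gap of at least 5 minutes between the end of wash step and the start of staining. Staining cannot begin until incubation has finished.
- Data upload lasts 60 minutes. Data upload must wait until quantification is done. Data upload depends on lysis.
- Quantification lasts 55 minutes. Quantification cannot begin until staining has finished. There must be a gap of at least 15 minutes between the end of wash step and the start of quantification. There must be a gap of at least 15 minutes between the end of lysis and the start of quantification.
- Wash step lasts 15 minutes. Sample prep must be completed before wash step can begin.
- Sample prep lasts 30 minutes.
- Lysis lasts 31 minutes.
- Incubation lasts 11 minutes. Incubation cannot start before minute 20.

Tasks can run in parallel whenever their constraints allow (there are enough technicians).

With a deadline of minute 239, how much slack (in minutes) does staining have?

39

Incubation cannot begin until its own release at minute 20. It runs from minute 20 to 20 + 11 = minute 31.
Nothing blocks sample prep, so it runs from minute 0 to minute 30.
Wash step cannot begin until sample prep (finishes minute 30). It runs from minute 30 to 30 + 15 = minute 45.
Staining cannot start until wash step (finishes minute 45, plus 5-minute gap → minute 50); incubation (finishes minute 31). The controlling bound is minute 50, so staining finishes at 50 + 35 = minute 85.

Working backward from the deadline:
To finish by minute 239, data upload (duration 60) must start no later than minute 179.
Quantification feeds into data upload (must start by minute 179); so quantification must finish by minute 179 and therefore start by minute 124.
Staining has to be done before quantification (must start by minute 124). That means finishing by minute 124, i.e. starting by 124 − 35 = minute 89.
So staining can start as early as minute 50 and as late as minute 89, giving 89 − 50 = 39 minutes of slack.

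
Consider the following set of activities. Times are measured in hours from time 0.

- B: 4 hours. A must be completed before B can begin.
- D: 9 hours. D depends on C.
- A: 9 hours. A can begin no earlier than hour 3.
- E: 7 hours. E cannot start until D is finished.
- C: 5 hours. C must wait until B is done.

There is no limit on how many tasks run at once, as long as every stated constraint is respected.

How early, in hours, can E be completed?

After its own release at hour 3, A can start at hour 3 and finishes at hour 12.
After A (finishes hour 12), B can start at hour 12 and finishes at hour 16.
After B (finishes hour 16), C can start at hour 16 and finishes at hour 21.
D waits on C (finishes hour 21), so it starts at hour 21 and finishes at 21 + 9 = hour 30.
After D (finishes hour 30), E can start at hour 30 and finishes at hour 37.

37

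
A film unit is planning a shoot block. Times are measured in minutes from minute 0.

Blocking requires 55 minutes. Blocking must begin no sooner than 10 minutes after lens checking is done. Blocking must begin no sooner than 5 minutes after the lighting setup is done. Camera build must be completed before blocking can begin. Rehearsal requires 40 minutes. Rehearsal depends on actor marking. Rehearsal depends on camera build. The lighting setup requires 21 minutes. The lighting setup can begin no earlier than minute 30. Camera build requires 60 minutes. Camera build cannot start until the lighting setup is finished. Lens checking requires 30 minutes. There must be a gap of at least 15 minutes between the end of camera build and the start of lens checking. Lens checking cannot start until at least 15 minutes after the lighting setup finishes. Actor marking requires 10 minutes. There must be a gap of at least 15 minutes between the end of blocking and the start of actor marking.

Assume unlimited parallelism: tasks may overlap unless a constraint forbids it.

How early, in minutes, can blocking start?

166

The lighting setup cannot begin until its own release at minute 30. It runs from minute 30 to 30 + 21 = minute 51.
Camera build cannot begin until the lighting setup (finishes minute 51). It runs from minute 51 to 51 + 60 = minute 111.
For lens checking: camera build (finishes minute 111, plus 15-minute gap → minute 126); the lighting setup (finishes minute 51, plus 15-minute gap → minute 66). Taking the maximum gives a start of minute 126, and it finishes at 126 + 30 = minute 156.
Blocking waits on lens checking (finishes minute 156, plus 10-minute gap → minute 166); the lighting setup (finishes minute 51, plus 5-minute gap → minute 56); camera build (finishes minute 111). The latest of these is minute 166, which is the earliest blocking can start.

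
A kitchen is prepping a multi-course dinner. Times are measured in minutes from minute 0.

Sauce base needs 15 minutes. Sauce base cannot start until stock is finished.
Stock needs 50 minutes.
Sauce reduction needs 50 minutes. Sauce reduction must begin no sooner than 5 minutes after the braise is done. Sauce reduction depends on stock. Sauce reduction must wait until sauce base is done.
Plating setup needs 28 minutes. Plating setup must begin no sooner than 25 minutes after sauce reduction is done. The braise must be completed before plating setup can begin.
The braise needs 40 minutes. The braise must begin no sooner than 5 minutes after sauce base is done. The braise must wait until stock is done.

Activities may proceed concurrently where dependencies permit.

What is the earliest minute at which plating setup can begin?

Stock has no prerequisites, so it starts at minute 0 and finishes at minute 50.
Sauce base waits on stock (finishes minute 50), so it starts at minute 50 and finishes at 50 + 15 = minute 65.
For the braise: sauce base (finishes minute 65, plus 5-minute gap → minute 70); stock (finishes minute 50). Taking the maximum gives a start of minute 70, and it finishes at 70 + 40 = minute 110.
Sauce reduction cannot start until the braise (finishes minute 110, plus 5-minute gap → minute 115); stock (finishes minute 50); sauce base (finishes minute 65). The controlling bound is minute 115, so sauce reduction finishes at 115 + 50 = minute 165.
Plating setup waits on sauce reduction (finishes minute 165, plus 25-minute gap → minute 190); the braise (finishes minute 110). The latest of these is minute 190, which is the earliest plating setup can start.

190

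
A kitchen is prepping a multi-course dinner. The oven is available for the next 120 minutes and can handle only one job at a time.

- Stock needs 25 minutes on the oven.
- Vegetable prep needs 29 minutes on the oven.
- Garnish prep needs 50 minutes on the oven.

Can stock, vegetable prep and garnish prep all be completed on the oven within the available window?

Yes

Running back to back, the jobs need 25 + 29 + 50 = 104 minutes on the oven.
Since 104 ≤ 120, they fit within the window.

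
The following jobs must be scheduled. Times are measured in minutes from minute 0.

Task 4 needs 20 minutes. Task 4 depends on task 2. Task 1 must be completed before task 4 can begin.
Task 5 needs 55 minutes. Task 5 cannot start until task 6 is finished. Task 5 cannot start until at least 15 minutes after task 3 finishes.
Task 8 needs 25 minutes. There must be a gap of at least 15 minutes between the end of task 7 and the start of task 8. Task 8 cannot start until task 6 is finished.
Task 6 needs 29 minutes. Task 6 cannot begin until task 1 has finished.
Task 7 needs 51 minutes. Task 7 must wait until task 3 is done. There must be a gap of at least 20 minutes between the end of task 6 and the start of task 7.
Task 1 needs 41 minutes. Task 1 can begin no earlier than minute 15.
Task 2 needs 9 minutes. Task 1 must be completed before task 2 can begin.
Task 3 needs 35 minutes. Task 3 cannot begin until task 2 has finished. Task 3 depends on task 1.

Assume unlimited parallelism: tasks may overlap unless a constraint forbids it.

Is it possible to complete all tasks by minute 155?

After its own release at minute 15, task 1 can start at minute 15 and finishes at minute 56.
Task 6 waits on task 1 (finishes minute 56), so it starts at minute 56 and finishes at 56 + 29 = minute 85.
Task 2 cannot begin until task 1 (finishes minute 56). It runs from minute 56 to 56 + 9 = minute 65.
Task 4 needs all of task 2 (finishes minute 65); task 1 (finishes minute 56). That puts its earliest start at minute 65; it finishes at 65 + 20 = minute 85.
For task 3: task 2 (finishes minute 65); task 1 (finishes minute 56). Taking the maximum gives a start of minute 65, and it finishes at 65 + 35 = minute 100.
Task 7 needs all of task 3 (finishes minute 100); task 6 (finishes minute 85, plus 20-minute gap → minute 105). That puts its earliest start at minute 105; it finishes at 105 + 51 = minute 156.
Task 8 has to wait for task 7 (finishes minute 156, plus 15-minute gap → minute 171); task 6 (finishes minute 85). The latest of these is minute 171, so task 8 runs minute 171 to 171 + 25 = minute 196.
Task 5 needs all of task 6 (finishes minute 85); task 3 (finishes minute 100, plus 15-minute gap → minute 115). That puts its earliest start at minute 115; it finishes at 115 + 55 = minute 170.
The earliest everything can be done is minute 196, which is after the deadline of 155, so it is not possible.

No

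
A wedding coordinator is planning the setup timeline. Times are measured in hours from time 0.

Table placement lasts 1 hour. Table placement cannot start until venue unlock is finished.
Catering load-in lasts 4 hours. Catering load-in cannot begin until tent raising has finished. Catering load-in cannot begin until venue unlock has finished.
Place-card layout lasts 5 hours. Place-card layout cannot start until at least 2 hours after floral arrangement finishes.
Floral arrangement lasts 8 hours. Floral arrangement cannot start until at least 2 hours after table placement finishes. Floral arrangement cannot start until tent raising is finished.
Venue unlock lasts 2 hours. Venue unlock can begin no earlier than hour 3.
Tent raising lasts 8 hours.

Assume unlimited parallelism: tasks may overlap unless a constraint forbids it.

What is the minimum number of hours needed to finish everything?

23

Tent raising can start immediately at hour 0; it finishes at hour 8.
After its own release at hour 3, venue unlock can start at hour 3 and finishes at hour 5.
Catering load-in needs all of tent raising (finishes hour 8); venue unlock (finishes hour 5). That puts its earliest start at hour 8; it finishes at 8 + 4 = hour 12.
Table placement cannot begin until venue unlock (finishes hour 5). It runs from hour 5 to 5 + 1 = hour 6.
For floral arrangement: table placement (finishes hour 6, plus 2-hour gap → hour 8); tent raising (finishes hour 8). Taking the maximum gives a start of hour 8, and it finishes at 8 + 8 = hour 16.
After floral arrangement (finishes hour 16, plus 2-hour gap → hour 18), place-card layout can start at hour 18 and finishes at hour 23.
All tasks are finished once the last one completes. Finish times: Venue unlock at 5, Tent raising at 8, Table placement at 6, Floral arrangement at 16, Catering load-in at 12, Place-card layout at 23. The latest is hour 23.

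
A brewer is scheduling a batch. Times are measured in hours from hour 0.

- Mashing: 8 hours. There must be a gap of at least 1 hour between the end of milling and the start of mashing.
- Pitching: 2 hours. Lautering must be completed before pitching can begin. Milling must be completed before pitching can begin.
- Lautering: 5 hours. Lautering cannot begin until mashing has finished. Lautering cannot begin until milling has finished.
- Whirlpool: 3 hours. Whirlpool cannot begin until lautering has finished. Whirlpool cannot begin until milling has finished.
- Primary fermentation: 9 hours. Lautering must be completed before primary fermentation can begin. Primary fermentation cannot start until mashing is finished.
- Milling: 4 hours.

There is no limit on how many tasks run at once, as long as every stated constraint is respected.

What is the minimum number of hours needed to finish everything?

27

Nothing blocks milling, so it runs from hour 0 to hour 4.
Mashing cannot begin until milling (finishes hour 4, plus 1-hour gap → hour 5). It runs from hour 5 to 5 + 8 = hour 13.
Lautering has to wait for mashing (finishes hour 13); milling (finishes hour 4). The latest of these is hour 13, so lautering runs hour 13 to 13 + 5 = hour 18.
Primary fermentation needs all of lautering (finishes hour 18); mashing (finishes hour 13). That puts its earliest start at hour 18; it finishes at 18 + 9 = hour 27.
For pitching: lautering (finishes hour 18); milling (finishes hour 4). Taking the maximum gives a start of hour 18, and it finishes at 18 + 2 = hour 20.
Whirlpool has to wait for lautering (finishes hour 18); milling (finishes hour 4). The latest of these is hour 18, so whirlpool runs hour 18 to 18 + 3 = hour 21.
All tasks are finished once the last one completes. Finish times: Milling at 4, Mashing at 13, Lautering at 18, Whirlpool at 21, Pitching at 20, Primary fermentation at 27. The latest is hour 27.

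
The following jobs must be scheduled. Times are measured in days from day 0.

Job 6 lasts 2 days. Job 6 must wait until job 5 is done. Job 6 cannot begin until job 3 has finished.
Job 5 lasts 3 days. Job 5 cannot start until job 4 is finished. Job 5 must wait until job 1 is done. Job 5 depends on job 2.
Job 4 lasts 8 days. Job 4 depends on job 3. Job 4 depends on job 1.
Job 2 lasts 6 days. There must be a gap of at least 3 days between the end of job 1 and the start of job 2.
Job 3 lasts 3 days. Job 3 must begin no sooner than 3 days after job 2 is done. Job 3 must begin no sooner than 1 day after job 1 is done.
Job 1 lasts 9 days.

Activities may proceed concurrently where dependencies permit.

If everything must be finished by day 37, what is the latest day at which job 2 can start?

12

To finish by day 37, job 6 (duration 2) must start no later than day 35.
Job 5 feeds into job 6 (must start by day 35); so job 5 must finish by day 35 and therefore start by day 32.
Since job 5 (must start by day 32) depends on it, job 4 must finish by day 32. Backing off its 8-day duration gives a latest start of day 24.
For job 3: job 4 (must start by day 24); job 6 (must start by day 35). The most restrictive is day 24; with a 3-day duration, job 3 must start by day 21.
Job 2 has several dependents: job 3 (must start by day 21, minus 3-day gap → day 18); job 5 (must start by day 32). The earliest of those limits is day 18, so job 2 must start by 18 − 6 = day 12.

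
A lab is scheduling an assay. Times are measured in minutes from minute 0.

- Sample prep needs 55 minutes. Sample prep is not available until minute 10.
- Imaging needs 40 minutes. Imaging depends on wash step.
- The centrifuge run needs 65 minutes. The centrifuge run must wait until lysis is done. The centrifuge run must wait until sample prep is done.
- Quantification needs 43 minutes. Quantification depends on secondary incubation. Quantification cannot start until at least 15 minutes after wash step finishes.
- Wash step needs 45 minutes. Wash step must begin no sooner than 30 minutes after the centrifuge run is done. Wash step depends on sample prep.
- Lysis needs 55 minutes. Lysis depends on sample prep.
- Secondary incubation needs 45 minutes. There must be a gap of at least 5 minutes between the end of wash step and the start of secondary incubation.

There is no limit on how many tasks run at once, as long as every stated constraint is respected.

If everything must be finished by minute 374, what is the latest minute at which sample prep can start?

31

Quantification has no dependents, so it just needs to finish by minute 374. Starting by 374 − 43 = minute 331 achieves that.
Secondary incubation has to be done before quantification (must start by minute 331). That means finishing by minute 331, i.e. starting by 331 − 45 = minute 286.
Imaging must finish by minute 374; it takes 40 minutes, so it must start by 374 − 40 = minute 334.
Wash step must finish in time for secondary incubation (must start by minute 286, minus 5-minute gap → minute 281); imaging (must start by minute 334); quantification (must start by minute 331, minus 15-minute gap → minute 316). The tightest is minute 281, so wash step must start by 281 − 45 = minute 236.
The centrifuge run feeds into wash step (must start by minute 236, minus 30-minute gap → minute 206); so the centrifuge run must finish by minute 206 and therefore start by minute 141.
Lysis feeds into the centrifuge run (must start by minute 141); so lysis must finish by minute 141 and therefore start by minute 86.
Sample prep must finish in time for lysis (must start by minute 86); the centrifuge run (must start by minute 141); wash step (must start by minute 236). The tightest is minute 86, so sample prep must start by 86 − 55 = minute 31.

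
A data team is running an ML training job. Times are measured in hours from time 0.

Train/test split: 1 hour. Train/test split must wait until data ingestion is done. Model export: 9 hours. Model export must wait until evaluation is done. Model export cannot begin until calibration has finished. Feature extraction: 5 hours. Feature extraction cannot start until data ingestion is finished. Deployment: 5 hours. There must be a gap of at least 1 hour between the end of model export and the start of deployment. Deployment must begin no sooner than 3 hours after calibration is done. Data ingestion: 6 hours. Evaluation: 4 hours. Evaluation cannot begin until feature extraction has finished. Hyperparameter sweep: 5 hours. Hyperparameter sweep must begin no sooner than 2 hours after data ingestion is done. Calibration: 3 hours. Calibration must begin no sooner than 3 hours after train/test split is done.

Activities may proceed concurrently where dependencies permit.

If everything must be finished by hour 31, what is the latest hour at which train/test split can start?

9

Deployment must finish by hour 31; it takes 5 hours, so it must start by 31 − 5 = hour 26.
Model export has to be done before deployment (must start by hour 26, minus 1-hour gap → hour 25). That means finishing by hour 25, i.e. starting by 25 − 9 = hour 16.
Calibration has several dependents: model export (must start by hour 16); deployment (must start by hour 26, minus 3-hour gap → hour 23). The earliest of those limits is hour 16, so calibration must start by 16 − 3 = hour 13.
Train/test split feeds into calibration (must start by hour 13, minus 3-hour gap → hour 10); so train/test split must finish by hour 10 and therefore start by hour 9.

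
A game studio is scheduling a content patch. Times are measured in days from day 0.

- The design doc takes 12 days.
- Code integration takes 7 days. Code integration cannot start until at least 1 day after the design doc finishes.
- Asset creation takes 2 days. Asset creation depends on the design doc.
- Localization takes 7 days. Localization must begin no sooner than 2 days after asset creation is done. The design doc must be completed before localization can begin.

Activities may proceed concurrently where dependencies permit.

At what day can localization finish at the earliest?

23

Nothing blocks the design doc, so it runs from day 0 to day 12.
After the design doc (finishes day 12), asset creation can start at day 12 and finishes at day 14.
For localization: asset creation (finishes day 14, plus 2-day gap → day 16); the design doc (finishes day 12). Taking the maximum gives a start of day 16, and it finishes at 16 + 7 = day 23.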